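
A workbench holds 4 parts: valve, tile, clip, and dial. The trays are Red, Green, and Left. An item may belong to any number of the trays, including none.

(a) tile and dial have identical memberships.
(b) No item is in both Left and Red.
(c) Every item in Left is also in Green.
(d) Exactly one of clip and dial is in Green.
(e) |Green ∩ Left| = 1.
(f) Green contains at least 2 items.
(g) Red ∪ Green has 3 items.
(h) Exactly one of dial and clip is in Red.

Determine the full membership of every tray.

Red = {dial, tile}; Green = {dial, tile, valve}; Left = {valve}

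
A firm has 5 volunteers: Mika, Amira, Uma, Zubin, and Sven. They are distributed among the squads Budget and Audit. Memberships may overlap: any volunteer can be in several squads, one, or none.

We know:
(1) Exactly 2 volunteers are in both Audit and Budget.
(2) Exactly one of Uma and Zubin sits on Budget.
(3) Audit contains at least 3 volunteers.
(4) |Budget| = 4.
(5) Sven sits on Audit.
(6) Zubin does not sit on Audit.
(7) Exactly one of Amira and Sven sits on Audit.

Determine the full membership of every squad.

Budget = {Amira, Mika, Sven, Zubin}; Audit = {Mika, Sven, Uma}

From (5): Sven ∈ Audit.
From (6): Zubin ∉ Audit.
(7) (exactly one): Amira ∉ Audit.
(3): only 3 candidates remain for Audit, so all are in.
Suppose Mika ∉ Budget: no assignment then satisfies all the clues, so Mika ∈ Budget.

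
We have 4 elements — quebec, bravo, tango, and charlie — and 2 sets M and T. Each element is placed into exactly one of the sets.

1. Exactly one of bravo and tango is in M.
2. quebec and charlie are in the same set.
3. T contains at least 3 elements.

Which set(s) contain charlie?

charlie: T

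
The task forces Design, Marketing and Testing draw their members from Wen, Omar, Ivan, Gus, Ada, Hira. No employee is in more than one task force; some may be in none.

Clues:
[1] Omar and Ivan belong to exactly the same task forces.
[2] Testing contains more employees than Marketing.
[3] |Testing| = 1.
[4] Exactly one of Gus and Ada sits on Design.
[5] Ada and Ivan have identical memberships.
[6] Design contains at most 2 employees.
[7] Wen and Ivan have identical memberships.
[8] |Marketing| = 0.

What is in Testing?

Testing = {Hira}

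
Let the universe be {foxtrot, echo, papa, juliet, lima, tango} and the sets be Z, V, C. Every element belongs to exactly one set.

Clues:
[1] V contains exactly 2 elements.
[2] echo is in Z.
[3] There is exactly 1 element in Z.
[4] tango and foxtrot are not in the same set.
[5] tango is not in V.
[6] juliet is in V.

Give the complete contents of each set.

From (2): echo ∈ Z.
From (5): tango ∉ V.
From (6): juliet ∈ V.
(3): Z already has 1, so the rest are out.
Only one set left: tango ∈ C.
(4): foxtrot ∉ C.
Only one set left: foxtrot ∈ V.
(1): V already has 2, so the rest are out.
Only one set left: papa ∈ C.
Only one set left: lima ∈ C.

Z = {echo}; V = {foxtrot, juliet}; C = {lima, papa, tango}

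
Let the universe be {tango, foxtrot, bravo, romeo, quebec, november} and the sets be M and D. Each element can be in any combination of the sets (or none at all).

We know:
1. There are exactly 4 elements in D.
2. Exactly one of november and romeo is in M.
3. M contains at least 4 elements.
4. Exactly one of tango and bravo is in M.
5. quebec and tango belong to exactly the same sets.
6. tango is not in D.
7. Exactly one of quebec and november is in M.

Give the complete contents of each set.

M = {foxtrot, quebec, romeo, tango}; D = {bravo, foxtrot, november, romeo}

From (6): tango ∉ D.
(5): quebec matches tango: quebec ∉ D.
(1): only 4 candidates remain for D, so all are in.
Suppose tango ∉ M: no assignment then satisfies all the clues, so tango ∈ M.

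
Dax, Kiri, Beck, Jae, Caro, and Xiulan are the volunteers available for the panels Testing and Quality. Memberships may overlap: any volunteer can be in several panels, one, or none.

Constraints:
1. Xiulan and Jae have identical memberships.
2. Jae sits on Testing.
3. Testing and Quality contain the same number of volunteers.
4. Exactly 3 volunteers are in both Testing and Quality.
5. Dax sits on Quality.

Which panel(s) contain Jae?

Jae: Quality, Testing

From (2): Jae ∈ Testing.
From (5): Dax ∈ Quality.
(1): Xiulan matches Jae: Xiulan ∈ Testing.
Suppose Jae ∉ Quality: no assignment then satisfies all the clues, so Jae ∈ Quality.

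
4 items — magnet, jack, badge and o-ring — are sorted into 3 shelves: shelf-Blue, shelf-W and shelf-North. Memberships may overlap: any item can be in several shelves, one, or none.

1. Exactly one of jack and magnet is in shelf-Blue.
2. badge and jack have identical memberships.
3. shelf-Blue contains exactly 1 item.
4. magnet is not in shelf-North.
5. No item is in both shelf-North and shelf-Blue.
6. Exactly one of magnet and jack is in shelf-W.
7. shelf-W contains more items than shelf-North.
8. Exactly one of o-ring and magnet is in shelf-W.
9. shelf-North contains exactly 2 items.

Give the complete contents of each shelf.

shelf-Blue = {magnet}; shelf-W = {badge, jack, o-ring}; shelf-North = {badge, jack}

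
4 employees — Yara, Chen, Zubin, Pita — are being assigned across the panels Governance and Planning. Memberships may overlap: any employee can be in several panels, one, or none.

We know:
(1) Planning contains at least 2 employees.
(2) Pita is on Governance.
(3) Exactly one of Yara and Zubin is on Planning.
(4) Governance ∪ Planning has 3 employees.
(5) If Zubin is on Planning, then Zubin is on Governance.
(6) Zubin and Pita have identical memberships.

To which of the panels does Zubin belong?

Zubin: Governance, Planning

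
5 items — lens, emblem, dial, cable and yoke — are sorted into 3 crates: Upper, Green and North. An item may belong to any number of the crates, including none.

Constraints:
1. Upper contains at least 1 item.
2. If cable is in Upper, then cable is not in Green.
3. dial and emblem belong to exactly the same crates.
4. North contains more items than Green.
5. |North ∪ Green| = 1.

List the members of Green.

Green = {}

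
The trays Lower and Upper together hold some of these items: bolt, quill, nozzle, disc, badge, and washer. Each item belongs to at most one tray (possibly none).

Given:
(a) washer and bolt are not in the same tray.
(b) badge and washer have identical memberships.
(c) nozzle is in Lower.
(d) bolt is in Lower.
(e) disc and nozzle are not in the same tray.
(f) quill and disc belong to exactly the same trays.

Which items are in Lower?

From (c): nozzle ∈ Lower.
From (d): bolt ∈ Lower.
(a): washer ∉ Lower.
(b): badge matches washer: badge ∉ Lower.
(e): disc ∉ Lower.
(f): quill matches disc: quill ∉ Lower.

Lower = {bolt, nozzle}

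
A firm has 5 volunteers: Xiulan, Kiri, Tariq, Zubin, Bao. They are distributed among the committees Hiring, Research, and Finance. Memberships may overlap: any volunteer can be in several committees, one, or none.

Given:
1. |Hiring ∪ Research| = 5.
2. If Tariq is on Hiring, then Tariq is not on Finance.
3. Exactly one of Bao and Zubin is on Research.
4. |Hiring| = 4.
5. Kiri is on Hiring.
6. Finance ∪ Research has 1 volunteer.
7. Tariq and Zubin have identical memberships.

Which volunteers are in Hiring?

Hiring = {Kiri, Tariq, Xiulan, Zubin}

From (5): Kiri ∈ Hiring.
Suppose Xiulan ∉ Hiring: no assignment then satisfies all the clues, so Xiulan ∈ Hiring.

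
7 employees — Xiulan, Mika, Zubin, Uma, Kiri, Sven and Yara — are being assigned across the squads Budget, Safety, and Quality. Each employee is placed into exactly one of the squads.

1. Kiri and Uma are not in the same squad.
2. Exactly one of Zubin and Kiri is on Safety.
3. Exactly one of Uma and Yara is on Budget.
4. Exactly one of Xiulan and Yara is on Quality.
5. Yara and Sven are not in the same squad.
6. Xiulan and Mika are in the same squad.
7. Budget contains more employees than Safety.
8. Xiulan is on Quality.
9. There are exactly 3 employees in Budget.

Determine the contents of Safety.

Safety = {Kiri, Yara}

From (8): Xiulan ∈ Quality.
(4) (exactly one): Yara ∉ Quality.
(6): Mika matches Xiulan: Mika ∉ Budget.
(6): Mika matches Xiulan: Mika ∉ Safety.
(6): Mika matches Xiulan: Mika ∈ Quality.
Suppose Zubin ∈ Safety: no assignment then satisfies all the clues, so Zubin ∉ Safety.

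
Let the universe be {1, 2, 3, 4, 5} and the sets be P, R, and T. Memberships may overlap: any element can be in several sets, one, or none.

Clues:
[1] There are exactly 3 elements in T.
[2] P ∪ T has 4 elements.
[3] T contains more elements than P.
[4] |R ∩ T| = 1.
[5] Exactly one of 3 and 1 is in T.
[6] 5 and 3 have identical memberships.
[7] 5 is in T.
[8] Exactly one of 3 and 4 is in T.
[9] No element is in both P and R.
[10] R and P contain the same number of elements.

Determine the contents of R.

R = {2}

From (7): 5 ∈ T.
(6): 3 matches 5: 3 ∈ T.
(8) (exactly one): 4 ∉ T.
(5) (exactly one): 1 ∉ T.
(1): only 3 candidates remain for T, so all are in.
Suppose 1 ∈ R: no assignment then satisfies all the clues, so 1 ∉ R.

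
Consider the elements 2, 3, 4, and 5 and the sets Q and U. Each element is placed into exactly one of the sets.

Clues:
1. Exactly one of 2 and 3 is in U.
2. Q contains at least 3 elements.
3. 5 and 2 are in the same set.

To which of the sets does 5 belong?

5: Q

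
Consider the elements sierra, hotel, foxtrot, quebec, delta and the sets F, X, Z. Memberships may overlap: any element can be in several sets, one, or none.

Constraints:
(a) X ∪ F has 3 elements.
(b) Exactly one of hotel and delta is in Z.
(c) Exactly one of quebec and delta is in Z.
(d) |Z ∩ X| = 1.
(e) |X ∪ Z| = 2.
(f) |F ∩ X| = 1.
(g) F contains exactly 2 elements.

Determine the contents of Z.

Z = {delta}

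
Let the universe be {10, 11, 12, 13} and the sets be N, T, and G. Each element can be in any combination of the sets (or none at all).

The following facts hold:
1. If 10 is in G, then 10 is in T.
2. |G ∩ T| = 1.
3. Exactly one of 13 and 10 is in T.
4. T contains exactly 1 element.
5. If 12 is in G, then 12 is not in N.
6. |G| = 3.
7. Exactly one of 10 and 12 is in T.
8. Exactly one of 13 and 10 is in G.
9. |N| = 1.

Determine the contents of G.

G = {10, 11, 12}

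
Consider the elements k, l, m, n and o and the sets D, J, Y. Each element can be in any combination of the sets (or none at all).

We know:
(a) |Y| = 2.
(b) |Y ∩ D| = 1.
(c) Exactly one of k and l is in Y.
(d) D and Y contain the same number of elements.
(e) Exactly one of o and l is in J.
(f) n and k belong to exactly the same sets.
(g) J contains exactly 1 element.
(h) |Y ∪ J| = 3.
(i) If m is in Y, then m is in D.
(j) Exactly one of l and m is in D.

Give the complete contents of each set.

D = {m, o}; J = {o}; Y = {l, m}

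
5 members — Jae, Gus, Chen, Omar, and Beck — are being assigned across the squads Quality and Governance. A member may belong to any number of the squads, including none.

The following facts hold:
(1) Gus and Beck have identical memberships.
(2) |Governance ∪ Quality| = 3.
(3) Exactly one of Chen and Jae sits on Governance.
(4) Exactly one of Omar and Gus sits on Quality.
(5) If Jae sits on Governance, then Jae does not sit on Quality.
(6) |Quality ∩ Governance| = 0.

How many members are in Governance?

1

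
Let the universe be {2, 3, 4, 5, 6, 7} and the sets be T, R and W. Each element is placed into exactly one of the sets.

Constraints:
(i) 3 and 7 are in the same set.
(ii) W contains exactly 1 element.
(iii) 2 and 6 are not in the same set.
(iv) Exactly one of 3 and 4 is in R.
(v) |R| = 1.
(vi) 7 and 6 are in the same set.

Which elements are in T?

T = {3, 5, 6, 7}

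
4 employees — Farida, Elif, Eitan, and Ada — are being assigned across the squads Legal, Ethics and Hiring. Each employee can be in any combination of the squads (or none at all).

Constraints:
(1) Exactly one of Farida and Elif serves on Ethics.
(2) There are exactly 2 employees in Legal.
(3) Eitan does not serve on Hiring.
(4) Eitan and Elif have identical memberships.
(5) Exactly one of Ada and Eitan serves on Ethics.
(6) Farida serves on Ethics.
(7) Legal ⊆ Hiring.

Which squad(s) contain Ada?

From (3): Eitan ∉ Hiring.
From (6): Farida ∈ Ethics.
(1) (exactly one): Elif ∉ Ethics.
(4): Eitan matches Elif: Eitan ∉ Ethics.
(4): Elif matches Eitan: Elif ∉ Hiring.
(5) (exactly one): Ada ∈ Ethics.
(7) contrapositive: Elif ∉ Legal.
(7) contrapositive: Eitan ∉ Legal.
(2): only 2 candidates remain for Legal, so all are in.
(7) with Farida ∈ Legal: Farida ∈ Hiring.
(7) with Ada ∈ Legal: Ada ∈ Hiring.

Ada: Ethics, Hiring, Legal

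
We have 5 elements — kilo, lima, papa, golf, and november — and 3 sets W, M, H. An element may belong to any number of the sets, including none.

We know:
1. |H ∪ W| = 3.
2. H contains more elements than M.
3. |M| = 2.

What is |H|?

3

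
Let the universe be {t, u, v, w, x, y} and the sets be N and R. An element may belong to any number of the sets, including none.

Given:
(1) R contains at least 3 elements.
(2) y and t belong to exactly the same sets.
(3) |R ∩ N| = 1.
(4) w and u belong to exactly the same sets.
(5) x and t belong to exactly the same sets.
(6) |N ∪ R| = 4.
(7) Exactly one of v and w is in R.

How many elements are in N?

1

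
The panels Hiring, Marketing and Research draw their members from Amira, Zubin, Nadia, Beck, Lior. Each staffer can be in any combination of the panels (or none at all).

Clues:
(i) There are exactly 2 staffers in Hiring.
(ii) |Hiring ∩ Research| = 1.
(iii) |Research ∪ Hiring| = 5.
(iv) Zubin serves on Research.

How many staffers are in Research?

4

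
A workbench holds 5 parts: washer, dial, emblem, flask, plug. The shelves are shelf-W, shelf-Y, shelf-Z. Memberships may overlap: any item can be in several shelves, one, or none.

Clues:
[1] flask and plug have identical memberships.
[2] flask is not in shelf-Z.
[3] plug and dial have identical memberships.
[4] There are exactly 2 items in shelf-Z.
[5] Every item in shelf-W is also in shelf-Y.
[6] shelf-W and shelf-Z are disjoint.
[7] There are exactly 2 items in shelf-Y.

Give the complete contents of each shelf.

From (2): flask ∉ shelf-Z.
(1): plug matches flask: plug ∉ shelf-Z.
(3): dial matches plug: dial ∉ shelf-Z.
(4): only 2 candidates remain for shelf-Z, so all are in.
(6) (disjoint): washer ∉ shelf-W.
(6) (disjoint): emblem ∉ shelf-W.
Suppose washer ∉ shelf-Y: no assignment then satisfies all the clues, so washer ∈ shelf-Y.

shelf-W = {}; shelf-Y = {emblem, washer}; shelf-Z = {emblem, washer}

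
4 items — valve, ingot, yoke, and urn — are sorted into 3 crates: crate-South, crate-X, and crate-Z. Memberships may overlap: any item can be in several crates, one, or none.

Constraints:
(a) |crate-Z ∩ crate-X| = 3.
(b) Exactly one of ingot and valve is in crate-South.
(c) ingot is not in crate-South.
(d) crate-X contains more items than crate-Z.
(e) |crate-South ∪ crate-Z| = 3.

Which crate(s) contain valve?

valve: crate-South, crate-X, crate-Z

From (c): ingot ∉ crate-South.
(b) (exactly one): valve ∈ crate-South.
Suppose valve ∉ crate-X: no assignment then satisfies all the clues, so valve ∈ crate-X.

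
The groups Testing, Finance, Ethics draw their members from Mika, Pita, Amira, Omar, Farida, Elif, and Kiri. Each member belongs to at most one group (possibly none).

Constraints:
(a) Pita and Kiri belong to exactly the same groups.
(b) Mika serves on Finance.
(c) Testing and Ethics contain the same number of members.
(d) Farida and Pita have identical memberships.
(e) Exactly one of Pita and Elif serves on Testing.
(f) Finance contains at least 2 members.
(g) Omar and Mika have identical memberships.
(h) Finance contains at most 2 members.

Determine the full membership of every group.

Testing = {Elif}; Finance = {Mika, Omar}; Ethics = {Amira}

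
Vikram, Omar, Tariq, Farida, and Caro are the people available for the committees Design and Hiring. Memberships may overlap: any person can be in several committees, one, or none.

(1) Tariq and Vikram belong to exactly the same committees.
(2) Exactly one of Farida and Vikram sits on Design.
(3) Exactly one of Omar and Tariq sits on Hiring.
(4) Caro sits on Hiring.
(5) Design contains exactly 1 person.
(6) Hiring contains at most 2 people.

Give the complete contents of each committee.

Design = {Farida}; Hiring = {Caro, Omar}

From (4): Caro ∈ Hiring.
Suppose Vikram ∈ Design: no assignment then satisfies all the clues, so Vikram ∉ Design.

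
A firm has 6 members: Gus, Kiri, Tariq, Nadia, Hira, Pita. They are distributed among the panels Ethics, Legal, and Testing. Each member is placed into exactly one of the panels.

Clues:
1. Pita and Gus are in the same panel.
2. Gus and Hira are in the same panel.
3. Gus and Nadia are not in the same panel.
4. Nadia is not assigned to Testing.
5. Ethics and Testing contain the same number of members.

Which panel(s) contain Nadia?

Nadia: Ethics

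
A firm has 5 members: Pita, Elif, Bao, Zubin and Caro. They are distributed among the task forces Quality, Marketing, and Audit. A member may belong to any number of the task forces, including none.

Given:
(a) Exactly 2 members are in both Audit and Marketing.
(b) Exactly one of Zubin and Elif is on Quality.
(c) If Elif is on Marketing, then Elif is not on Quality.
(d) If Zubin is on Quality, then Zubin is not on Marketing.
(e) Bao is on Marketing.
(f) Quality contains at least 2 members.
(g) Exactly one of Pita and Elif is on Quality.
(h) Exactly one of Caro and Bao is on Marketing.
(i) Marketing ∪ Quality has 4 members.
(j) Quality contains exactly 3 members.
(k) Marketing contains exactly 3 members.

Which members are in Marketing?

Marketing = {Bao, Elif, Pita}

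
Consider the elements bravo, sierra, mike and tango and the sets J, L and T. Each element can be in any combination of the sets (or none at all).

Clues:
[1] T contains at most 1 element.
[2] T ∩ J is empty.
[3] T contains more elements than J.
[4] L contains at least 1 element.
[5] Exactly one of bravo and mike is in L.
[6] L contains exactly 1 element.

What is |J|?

0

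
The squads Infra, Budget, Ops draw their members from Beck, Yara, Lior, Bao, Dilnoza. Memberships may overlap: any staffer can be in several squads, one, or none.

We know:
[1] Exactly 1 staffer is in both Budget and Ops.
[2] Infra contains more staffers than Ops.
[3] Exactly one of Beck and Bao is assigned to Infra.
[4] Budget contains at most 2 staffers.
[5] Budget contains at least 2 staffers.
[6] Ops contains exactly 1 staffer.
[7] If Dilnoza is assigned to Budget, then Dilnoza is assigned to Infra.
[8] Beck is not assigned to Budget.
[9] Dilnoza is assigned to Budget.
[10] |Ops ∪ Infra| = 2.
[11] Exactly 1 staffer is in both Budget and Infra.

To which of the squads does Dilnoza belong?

From (8): Beck ∉ Budget.
From (9): Dilnoza ∈ Budget.
(7): Dilnoza ∈ Infra.
Suppose Dilnoza ∉ Ops: no assignment then satisfies all the clues, so Dilnoza ∈ Ops.

Dilnoza: Budget, Infra, Ops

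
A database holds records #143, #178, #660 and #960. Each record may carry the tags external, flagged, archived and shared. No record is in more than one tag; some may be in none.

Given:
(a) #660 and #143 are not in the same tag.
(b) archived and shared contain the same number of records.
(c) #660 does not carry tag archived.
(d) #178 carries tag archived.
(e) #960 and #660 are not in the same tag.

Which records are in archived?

archived = {#178}

From (c): #660 ∉ archived.
From (d): #178 ∈ archived.
Suppose #143 ∈ archived: no assignment then satisfies all the clues, so #143 ∉ archived.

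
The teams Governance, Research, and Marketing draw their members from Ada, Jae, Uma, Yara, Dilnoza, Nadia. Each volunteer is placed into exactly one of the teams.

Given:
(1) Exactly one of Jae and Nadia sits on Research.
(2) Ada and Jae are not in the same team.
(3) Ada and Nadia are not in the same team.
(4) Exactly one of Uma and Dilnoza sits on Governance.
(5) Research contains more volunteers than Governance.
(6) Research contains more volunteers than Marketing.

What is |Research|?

3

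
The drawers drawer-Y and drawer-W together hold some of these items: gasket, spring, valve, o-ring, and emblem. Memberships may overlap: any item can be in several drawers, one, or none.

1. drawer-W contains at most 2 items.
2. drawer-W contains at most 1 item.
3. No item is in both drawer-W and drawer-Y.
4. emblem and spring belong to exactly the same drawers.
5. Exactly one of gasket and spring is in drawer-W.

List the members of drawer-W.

drawer-W = {gasket}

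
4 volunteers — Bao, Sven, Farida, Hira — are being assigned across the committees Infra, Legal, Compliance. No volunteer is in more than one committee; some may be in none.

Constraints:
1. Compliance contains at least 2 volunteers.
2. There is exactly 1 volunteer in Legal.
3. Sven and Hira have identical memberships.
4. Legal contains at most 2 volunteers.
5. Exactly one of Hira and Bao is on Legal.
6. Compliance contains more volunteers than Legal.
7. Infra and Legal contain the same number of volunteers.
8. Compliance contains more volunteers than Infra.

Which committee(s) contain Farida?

Farida: Infra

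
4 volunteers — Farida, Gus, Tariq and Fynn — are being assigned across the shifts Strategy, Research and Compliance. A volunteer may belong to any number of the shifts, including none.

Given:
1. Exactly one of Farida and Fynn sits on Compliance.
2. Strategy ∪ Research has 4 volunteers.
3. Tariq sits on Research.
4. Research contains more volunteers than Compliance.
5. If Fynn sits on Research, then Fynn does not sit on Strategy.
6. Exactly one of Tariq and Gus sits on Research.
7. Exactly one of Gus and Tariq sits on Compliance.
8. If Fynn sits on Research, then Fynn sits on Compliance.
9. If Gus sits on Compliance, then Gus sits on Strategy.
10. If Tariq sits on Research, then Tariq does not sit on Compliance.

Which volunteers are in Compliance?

From (3): Tariq ∈ Research.
(6) (exactly one): Gus ∉ Research.
(10): Tariq ∉ Compliance.
(7) (exactly one): Gus ∈ Compliance.
(9): Gus ∈ Strategy.
Suppose Farida ∈ Compliance: no assignment then satisfies all the clues, so Farida ∉ Compliance.

Compliance = {Fynn, Gus}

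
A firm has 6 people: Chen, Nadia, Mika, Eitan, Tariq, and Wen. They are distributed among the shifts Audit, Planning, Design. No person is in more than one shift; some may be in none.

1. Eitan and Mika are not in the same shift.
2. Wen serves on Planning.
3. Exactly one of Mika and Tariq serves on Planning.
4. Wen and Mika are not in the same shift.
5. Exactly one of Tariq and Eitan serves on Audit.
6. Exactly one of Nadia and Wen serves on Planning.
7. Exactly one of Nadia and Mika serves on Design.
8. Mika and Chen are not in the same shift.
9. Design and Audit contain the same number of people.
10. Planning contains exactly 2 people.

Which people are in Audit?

Audit = {Eitan}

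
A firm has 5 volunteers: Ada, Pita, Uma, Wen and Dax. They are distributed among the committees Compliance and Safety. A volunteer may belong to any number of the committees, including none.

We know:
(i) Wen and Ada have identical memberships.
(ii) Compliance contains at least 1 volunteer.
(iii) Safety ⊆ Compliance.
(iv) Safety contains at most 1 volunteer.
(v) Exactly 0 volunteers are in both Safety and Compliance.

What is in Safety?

Safety = {}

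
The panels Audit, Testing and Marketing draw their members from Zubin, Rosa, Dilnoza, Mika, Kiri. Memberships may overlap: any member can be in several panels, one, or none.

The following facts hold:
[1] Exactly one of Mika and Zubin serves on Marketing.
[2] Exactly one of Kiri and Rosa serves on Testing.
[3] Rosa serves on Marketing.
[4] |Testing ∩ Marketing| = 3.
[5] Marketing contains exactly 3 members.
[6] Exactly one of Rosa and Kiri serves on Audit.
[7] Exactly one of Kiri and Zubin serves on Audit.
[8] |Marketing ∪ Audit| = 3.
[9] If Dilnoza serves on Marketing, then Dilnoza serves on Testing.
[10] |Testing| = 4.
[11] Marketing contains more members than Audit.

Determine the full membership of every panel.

Audit = {Rosa, Zubin}; Testing = {Dilnoza, Mika, Rosa, Zubin}; Marketing = {Dilnoza, Rosa, Zubin}

From (3): Rosa ∈ Marketing.
Suppose Zubin ∉ Audit: no assignment then satisfies all the clues, so Zubin ∈ Audit.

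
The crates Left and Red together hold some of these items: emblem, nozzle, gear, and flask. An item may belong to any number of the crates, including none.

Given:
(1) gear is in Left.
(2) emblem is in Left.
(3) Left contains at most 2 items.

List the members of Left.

From (1): gear ∈ Left.
From (2): emblem ∈ Left.
(3): Left already has 2, so the rest are out.

Left = {emblem, gear}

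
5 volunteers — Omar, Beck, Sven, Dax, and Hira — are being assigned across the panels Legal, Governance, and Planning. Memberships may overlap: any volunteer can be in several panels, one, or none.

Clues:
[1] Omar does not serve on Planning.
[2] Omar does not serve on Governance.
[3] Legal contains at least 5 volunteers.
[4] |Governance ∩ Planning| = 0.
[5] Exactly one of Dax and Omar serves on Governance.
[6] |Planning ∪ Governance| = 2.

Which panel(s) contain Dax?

Dax: Governance, Legal

From (1): Omar ∉ Planning.
From (2): Omar ∉ Governance.
(3): only 5 candidates remain for Legal, so all are in.
(5) (exactly one): Dax ∈ Governance.
Suppose Dax ∈ Planning: no assignment then satisfies all the clues, so Dax ∉ Planning.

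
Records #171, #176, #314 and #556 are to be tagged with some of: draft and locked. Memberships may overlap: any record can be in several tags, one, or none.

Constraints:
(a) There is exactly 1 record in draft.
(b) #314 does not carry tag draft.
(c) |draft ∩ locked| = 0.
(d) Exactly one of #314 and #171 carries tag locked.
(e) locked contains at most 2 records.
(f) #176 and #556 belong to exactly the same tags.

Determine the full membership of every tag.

draft = {#171}; locked = {#314}

From (b): #314 ∉ draft.
Suppose #171 ∉ draft: no assignment then satisfies all the clues, so #171 ∈ draft.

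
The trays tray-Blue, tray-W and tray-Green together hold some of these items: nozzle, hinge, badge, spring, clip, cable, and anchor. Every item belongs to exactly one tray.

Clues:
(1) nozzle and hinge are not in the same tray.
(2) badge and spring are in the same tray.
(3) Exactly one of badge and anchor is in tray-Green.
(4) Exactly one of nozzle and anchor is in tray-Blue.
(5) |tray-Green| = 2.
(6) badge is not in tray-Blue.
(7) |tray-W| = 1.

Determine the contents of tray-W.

tray-W = {nozzle}

From (6): badge ∉ tray-Blue.
(2): spring matches badge: spring ∉ tray-Blue.
Suppose nozzle ∉ tray-W: no assignment then satisfies all the clues, so nozzle ∈ tray-W.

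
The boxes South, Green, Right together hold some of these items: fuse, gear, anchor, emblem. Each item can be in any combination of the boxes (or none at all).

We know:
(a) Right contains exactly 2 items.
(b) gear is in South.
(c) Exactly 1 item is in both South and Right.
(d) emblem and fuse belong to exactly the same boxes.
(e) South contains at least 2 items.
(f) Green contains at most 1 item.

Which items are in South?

From (b): gear ∈ South.
Suppose fuse ∉ South: no assignment then satisfies all the clues, so fuse ∈ South.

South = {emblem, fuse, gear}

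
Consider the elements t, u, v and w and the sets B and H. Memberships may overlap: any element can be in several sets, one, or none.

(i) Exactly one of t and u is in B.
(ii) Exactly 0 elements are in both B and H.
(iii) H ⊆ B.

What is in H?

H = {}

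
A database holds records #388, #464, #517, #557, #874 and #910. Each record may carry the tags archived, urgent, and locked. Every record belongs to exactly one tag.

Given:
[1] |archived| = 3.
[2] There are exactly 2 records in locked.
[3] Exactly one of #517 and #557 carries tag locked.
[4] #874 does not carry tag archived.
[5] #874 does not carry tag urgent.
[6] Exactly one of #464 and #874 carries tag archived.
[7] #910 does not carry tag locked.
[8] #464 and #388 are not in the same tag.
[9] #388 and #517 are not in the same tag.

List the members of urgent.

urgent = {#388}

From (4): #874 ∉ archived.
From (5): #874 ∉ urgent.
From (7): #910 ∉ locked.
(6) (exactly one): #464 ∈ archived.
(8): #388 ∉ archived.
Only one tag left: #874 ∈ locked.
Suppose #388 ∉ urgent: no assignment then satisfies all the clues, so #388 ∈ urgent.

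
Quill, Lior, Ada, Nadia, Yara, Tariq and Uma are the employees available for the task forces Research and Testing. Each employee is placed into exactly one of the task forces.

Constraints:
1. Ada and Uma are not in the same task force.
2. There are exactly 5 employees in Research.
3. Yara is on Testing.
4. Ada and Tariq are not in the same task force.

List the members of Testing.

Testing = {Ada, Yara}

From (3): Yara ∈ Testing.
Suppose Quill ∈ Testing: no assignment then satisfies all the clues, so Quill ∉ Testing.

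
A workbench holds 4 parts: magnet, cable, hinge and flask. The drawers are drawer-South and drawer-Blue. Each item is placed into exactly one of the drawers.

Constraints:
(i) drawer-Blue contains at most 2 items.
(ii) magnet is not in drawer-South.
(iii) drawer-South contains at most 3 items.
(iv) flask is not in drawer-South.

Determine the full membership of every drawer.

drawer-South = {cable, hinge}; drawer-Blue = {flask, magnet}

From (ii): magnet ∉ drawer-South.
From (iv): flask ∉ drawer-South.
Only one drawer left: magnet ∈ drawer-Blue.
Only one drawer left: flask ∈ drawer-Blue.
(i): drawer-Blue already has 2, so the rest are out.
Only one drawer left: cable ∈ drawer-South.
Only one drawer left: hinge ∈ drawer-South.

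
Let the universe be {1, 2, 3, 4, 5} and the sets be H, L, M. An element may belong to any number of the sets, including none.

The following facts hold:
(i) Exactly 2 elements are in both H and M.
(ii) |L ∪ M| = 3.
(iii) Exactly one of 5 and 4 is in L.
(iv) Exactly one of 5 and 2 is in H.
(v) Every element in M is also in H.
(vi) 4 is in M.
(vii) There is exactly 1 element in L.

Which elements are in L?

L = {5}

From (vi): 4 ∈ M.
(v) with 4 ∈ M: 4 ∈ H.
Suppose 1 ∈ L: no assignment then satisfies all the clues, so 1 ∉ L.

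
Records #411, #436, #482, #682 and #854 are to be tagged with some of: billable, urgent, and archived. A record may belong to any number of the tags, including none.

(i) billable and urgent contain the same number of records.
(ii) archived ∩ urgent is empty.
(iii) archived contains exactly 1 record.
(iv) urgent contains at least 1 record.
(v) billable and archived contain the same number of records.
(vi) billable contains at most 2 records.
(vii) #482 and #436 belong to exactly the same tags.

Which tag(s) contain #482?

#482: none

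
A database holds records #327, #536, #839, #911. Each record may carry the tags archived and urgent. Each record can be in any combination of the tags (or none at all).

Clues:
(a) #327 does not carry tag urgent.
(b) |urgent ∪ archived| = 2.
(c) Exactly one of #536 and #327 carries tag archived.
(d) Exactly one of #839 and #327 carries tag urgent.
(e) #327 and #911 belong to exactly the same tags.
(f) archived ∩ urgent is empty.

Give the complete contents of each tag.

archived = {#536}; urgent = {#839}

From (a): #327 ∉ urgent.
(d) (exactly one): #839 ∈ urgent.
(e): #911 matches #327: #911 ∉ urgent.
(f) (disjoint): #839 ∉ archived.
Suppose #327 ∈ archived: no assignment then satisfies all the clues, so #327 ∉ archived.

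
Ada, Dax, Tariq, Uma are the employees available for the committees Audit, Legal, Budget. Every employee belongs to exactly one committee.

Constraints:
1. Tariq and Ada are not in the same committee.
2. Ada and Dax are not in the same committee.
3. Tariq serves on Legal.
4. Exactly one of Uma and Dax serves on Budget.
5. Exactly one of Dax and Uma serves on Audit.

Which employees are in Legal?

Legal = {Tariq}

From (3): Tariq ∈ Legal.
(1): Ada ∉ Legal.
Suppose Dax ∈ Legal: no assignment then satisfies all the clues, so Dax ∉ Legal.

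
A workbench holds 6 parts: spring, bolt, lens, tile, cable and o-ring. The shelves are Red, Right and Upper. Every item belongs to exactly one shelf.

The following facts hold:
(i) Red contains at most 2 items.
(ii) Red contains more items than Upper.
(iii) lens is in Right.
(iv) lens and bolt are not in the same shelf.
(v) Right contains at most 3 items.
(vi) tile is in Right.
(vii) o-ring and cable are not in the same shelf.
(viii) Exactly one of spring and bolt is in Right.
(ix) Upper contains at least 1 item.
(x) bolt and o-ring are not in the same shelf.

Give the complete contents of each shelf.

Red = {bolt, cable}; Right = {lens, spring, tile}; Upper = {o-ring}

From (iii): lens ∈ Right.
From (vi): tile ∈ Right.
(iv): bolt ∉ Right.
(viii) (exactly one): spring ∈ Right.
(v): Right already has 3, so the rest are out.
Suppose bolt ∉ Red: no assignment then satisfies all the clues, so bolt ∈ Red.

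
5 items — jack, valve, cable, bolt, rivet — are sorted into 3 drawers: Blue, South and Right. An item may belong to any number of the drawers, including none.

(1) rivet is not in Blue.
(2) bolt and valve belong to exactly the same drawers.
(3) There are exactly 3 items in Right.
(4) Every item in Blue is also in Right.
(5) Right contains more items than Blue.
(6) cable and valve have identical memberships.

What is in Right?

Right = {bolt, cable, valve}

From (1): rivet ∉ Blue.
Suppose jack ∈ Right: no assignment then satisfies all the clues, so jack ∉ Right.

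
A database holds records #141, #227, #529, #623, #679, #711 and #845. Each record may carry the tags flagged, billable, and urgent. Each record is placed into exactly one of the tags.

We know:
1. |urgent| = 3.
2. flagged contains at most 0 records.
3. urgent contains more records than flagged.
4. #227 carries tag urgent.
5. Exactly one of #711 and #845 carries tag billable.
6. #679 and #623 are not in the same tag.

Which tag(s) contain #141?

#141: billable

From (4): #227 ∈ urgent.
(2): flagged already has 0, so the rest are out.
Suppose #141 ∉ billable: no assignment then satisfies all the clues, so #141 ∈ billable.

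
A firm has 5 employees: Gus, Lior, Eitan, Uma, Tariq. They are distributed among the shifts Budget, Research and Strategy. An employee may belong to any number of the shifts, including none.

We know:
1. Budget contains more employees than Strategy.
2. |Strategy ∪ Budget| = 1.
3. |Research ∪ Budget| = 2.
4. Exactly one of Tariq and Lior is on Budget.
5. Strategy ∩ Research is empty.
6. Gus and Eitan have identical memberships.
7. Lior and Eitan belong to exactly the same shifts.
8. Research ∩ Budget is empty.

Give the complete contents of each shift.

Budget = {Tariq}; Research = {Uma}; Strategy = {}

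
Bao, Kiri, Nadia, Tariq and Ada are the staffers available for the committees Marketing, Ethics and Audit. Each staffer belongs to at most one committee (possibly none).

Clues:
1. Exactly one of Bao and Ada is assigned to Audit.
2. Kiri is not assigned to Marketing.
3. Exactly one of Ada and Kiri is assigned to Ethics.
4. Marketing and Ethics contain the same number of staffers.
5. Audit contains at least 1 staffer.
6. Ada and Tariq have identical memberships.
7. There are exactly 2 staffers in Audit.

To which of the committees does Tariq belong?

Tariq: Audit

From (2): Kiri ∉ Marketing.
Suppose Tariq ∈ Marketing: no assignment then satisfies all the clues, so Tariq ∉ Marketing.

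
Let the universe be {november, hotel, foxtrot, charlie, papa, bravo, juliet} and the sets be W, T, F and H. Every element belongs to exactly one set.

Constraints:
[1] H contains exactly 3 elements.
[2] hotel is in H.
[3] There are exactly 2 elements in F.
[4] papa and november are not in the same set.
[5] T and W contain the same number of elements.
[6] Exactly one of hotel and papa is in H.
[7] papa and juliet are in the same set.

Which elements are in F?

F = {juliet, papa}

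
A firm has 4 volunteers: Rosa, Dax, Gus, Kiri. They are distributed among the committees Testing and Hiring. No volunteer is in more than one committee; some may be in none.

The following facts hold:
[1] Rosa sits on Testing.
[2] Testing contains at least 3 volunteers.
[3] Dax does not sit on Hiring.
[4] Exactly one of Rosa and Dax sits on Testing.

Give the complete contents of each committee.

Testing = {Gus, Kiri, Rosa}; Hiring = {}

From (1): Rosa ∈ Testing.
From (3): Dax ∉ Hiring.
(4) (exactly one): Dax ∉ Testing.
(2): only 3 candidates remain for Testing, so all are in.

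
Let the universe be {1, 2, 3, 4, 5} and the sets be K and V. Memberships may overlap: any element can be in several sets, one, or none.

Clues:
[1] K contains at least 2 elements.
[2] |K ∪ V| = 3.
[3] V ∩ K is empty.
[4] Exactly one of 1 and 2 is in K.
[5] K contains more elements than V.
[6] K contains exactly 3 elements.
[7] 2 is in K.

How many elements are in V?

0

From (7): 2 ∈ K.
(3) (disjoint): 2 ∉ V.
(4) (exactly one): 1 ∉ K.
Suppose 1 ∈ V: no assignment then satisfies all the clues, so 1 ∉ V.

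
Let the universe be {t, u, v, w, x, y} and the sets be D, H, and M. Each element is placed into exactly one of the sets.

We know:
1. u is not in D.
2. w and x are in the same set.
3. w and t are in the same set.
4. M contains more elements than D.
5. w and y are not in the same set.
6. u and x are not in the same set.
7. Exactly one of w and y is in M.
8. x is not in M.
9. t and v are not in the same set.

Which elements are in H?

H = {t, w, x}

From (1): u ∉ D.
From (8): x ∉ M.
(2): w matches x: w ∉ M.
(3): t matches w: t ∉ M.
(7) (exactly one): y ∈ M.
Suppose t ∉ H: no assignment then satisfies all the clues, so t ∈ H.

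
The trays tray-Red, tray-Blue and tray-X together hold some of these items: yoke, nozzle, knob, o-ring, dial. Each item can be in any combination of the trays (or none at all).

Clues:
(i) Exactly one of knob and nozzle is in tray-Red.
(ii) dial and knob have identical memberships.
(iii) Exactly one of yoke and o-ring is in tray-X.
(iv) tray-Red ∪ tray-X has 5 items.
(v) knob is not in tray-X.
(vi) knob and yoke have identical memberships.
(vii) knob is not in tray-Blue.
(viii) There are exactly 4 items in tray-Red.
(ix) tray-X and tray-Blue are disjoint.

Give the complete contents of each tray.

tray-Red = {dial, knob, o-ring, yoke}; tray-Blue = {}; tray-X = {nozzle, o-ring}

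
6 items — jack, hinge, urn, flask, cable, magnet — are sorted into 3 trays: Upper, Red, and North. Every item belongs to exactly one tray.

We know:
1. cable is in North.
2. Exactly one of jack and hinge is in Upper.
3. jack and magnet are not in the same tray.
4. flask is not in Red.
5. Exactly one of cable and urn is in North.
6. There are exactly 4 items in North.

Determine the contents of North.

North = {cable, flask, hinge, magnet}

From (1): cable ∈ North.
From (4): flask ∉ Red.
(5) (exactly one): urn ∉ North.
Suppose jack ∈ North: no assignment then satisfies all the clues, so jack ∉ North.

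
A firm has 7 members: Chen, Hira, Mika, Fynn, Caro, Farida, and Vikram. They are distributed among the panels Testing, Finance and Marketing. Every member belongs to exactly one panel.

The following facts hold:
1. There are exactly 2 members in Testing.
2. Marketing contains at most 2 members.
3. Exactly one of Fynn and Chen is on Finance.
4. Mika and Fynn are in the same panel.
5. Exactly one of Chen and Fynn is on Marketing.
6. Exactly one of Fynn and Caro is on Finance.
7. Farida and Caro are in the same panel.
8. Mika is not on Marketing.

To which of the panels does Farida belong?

From (8): Mika ∉ Marketing.
(4): Fynn matches Mika: Fynn ∉ Marketing.
(5) (exactly one): Chen ∈ Marketing.
(3) (exactly one): Fynn ∈ Finance.
(4): Mika matches Fynn: Mika ∉ Testing.
(4): Mika matches Fynn: Mika ∈ Finance.
(6) (exactly one): Caro ∉ Finance.
(7): Farida matches Caro: Farida ∉ Finance.
Suppose Farida ∉ Testing: no assignment then satisfies all the clues, so Farida ∈ Testing.

Farida: Testing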